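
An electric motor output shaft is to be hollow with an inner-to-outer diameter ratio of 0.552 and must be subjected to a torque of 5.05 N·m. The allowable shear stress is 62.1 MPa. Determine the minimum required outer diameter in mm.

For a hollow shaft with d_i/d_o = 0.552: τ_max = 16T/(π d_o³ (1−k⁴)), so d_o = [16T/(π τ_allow (1−k⁴))]^(1/3) = [16·5.050/(π·6.21×10^7·0.9072)]^(1/3) = 0.007700 m.

7.70 mm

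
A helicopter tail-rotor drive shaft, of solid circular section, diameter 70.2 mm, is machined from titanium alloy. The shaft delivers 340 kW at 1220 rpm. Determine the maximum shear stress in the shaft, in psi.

5680 psi

ω = 2π·1220/60 = 127.8 rad/s, so T = P/ω = 340×10³ / 127.8 = 2661 N·m.
J = πd⁴/32 = π(0.0702)⁴/32 = 2.384×10^-6 m⁴.
τ_max = T·r/J = 2661 × 0.0351 / 2.384×10^-6 = 3.918×10^7 Pa.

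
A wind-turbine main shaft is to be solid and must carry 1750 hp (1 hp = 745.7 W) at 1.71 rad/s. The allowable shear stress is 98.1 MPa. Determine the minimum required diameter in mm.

ω = 1.71 rad/s, so T = P/ω = 1750×745.7 / 1.710 = 763100 N·m.
For a solid shaft τ_max = 16T/(πd³), so d = (16T/(π τ_allow))^(1/3) = (16·763100/(π·9.81×10^7))^(1/3) = 0.3409 m.

341 mm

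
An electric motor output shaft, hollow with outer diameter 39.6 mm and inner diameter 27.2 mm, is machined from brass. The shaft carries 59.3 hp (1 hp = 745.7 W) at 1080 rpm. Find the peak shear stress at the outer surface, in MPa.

41.2 MPa

ω = 2π·1080/60 = 113.1 rad/s, so T = P/ω = 59.3×745.7 / 113.1 = 391.0 N·m.
J = π(d_o⁴ − d_i⁴)/32 = π(0.0396⁴ − 0.0272⁴)/32 = 1.877×10^-7 m⁴.
τ_max = T·r/J = 391.0 × 0.0198 / 1.877×10^-7 = 4.125×10^7 Pa.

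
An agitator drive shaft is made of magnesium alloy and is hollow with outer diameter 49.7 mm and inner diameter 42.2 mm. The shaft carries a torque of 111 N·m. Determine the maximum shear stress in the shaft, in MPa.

J = π(d_o⁴ − d_i⁴)/32 = π(0.0497⁴ − 0.0422⁴)/32 = 2.876×10^-7 m⁴.
τ_max = T·r/J = 111.0 × 0.0249 / 2.876×10^-7 = 9.589×10^6 Pa.

9.59 MPa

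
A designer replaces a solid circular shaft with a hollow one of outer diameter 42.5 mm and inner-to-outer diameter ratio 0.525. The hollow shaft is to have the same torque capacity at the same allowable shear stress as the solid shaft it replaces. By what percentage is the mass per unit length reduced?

23.6 %

Equal τ_max and T ⇒ the solid shaft needs d_s³ = d_o³(1−k⁴), so d_s = 42.5·(1−0.525⁴)^(1/3) = 41.40 mm.
Area ratio A_h/A_s = d_o²(1−k²)/d_s² = (1−k²)/(1−k⁴)^(2/3) = 0.7636.
Mass saving = 1 − 0.7636 = 23.6 %.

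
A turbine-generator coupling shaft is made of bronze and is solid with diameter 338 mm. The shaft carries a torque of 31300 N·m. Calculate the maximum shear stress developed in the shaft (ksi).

0.599 ksi

J = πd⁴/32 = π(0.338)⁴/32 = 1.281×10^-3 m⁴.
τ_max = T·r/J = 31300 × 0.169 / 1.281×10^-3 = 4.128×10^6 Pa.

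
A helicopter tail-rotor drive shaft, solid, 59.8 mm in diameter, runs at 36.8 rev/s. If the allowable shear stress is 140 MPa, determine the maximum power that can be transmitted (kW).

1360 kW

J = πd⁴/32 = π(0.0598)⁴/32 = 1.255×10^-6 m⁴.
T_max = τ_allow·J/r = 1.40×10^8 × 1.255×10^-6 / 0.0299 = 5878 N·m.
ω = 2π·36.8 = 231.2 rad/s, so P_max = T_max·ω = 1.359×10^6 W.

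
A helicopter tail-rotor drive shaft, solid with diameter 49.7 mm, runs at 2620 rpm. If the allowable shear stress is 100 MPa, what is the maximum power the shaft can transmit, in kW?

661 kW

J = πd⁴/32 = π(0.0497)⁴/32 = 5.990×10^-7 m⁴.
T_max = τ_allow·J/r = 1.00×10^8 × 5.990×10^-7 / 0.0249 = 2410 N·m.
ω = 2π·2620/60 = 274.4 rad/s, so P_max = T_max·ω = 6.613×10^5 W.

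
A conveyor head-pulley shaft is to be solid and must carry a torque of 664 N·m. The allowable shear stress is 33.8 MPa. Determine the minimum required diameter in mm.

For a solid shaft τ_max = 16T/(πd³), so d = (16T/(π τ_allow))^(1/3) = (16·664.0/(π·3.38×10^7))^(1/3) = 0.04642 m.

46.4 mm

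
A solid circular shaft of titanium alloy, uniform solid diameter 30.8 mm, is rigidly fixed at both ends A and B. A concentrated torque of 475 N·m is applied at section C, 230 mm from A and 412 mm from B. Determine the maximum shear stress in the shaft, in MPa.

With uniform GJ and both ends fixed, compatibility θ_AC = θ_CB gives T_A·a = T_B·b, together with T_A + T_B = T₀.
T_A = T₀·b/(a+b) = 475.0·412/642.0 = 304.8 N·m; T_B = 170.2 N·m.
τ in each portion: τ_AC = 5.31×10^7 Pa, τ_CB = 2.97×10^7 Pa; maximum is in AC.
τ_max = T_AC·r/J = 304.8·0.0154/8.83×10^-8 = 5.313×10^7 Pa.

53.1 MPa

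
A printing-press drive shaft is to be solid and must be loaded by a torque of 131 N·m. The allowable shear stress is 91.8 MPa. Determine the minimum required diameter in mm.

For a solid shaft τ_max = 16T/(πd³), so d = (16T/(π τ_allow))^(1/3) = (16·131.0/(π·9.18×10^7))^(1/3) = 0.01937 m.

19.4 mm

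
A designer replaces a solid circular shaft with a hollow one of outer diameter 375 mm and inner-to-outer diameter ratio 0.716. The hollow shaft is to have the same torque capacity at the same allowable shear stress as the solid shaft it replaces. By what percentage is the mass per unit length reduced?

40.3 %

Equal τ_max and T ⇒ the solid shaft needs d_s³ = d_o³(1−k⁴), so d_s = 375·(1−0.716⁴)^(1/3) = 338.8 mm.
Area ratio A_h/A_s = d_o²(1−k²)/d_s² = (1−k²)/(1−k⁴)^(2/3) = 0.5972.
Mass saving = 1 − 0.5972 = 40.3 %.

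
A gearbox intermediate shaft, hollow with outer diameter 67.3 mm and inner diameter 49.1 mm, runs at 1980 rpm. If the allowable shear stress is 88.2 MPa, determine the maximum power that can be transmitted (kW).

J = π(d_o⁴ − d_i⁴)/32 = π(0.0673⁴ − 0.0491⁴)/32 = 1.443×10^-6 m⁴.
T_max = τ_allow·J/r = 8.82×10^7 × 1.443×10^-6 / 0.0336 = 3783 N·m.
ω = 2π·1980/60 = 207.3 rad/s, so P_max = T_max·ω = 7.845×10^5 W.

784 kW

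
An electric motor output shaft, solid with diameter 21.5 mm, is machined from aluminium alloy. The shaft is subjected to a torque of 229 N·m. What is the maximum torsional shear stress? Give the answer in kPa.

117000 kPa

J = πd⁴/32 = π(0.0215)⁴/32 = 2.098×10^-8 m⁴.
τ_max = T·r/J = 229.0 × 0.0107 / 2.098×10^-8 = 1.174×10^8 Pa.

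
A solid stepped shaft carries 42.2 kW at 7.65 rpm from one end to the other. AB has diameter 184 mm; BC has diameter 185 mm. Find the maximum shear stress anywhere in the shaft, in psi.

ω = 2π·7.65/60 = 0.8011 rad/s, so T = P/ω = 42.2×10³ / 0.8011 = 52680 N·m.
Under the same torque, τ_max = 16T/(πd³) is largest where d is smallest — segment AB (d = 184 mm).
τ_max = 16·52680/(π·(0.184)³) = 4.307×10^7 Pa.

6250 psi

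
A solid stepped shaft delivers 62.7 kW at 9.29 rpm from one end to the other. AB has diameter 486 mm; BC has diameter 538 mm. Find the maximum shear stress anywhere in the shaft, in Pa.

2.86e6 Pa

ω = 2π·9.29/60 = 0.9728 rad/s, so T = P/ω = 62.7×10³ / 0.9728 = 64450 N·m.
Under the same torque, τ_max = 16T/(πd³) is largest where d is smallest — segment AB (d = 486 mm).
τ_max = 16·64450/(π·(0.486)³) = 2.859×10^6 Pa.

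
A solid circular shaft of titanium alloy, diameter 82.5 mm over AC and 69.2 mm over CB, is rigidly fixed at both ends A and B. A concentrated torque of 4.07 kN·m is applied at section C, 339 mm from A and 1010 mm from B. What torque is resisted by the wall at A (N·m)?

Compatibility: T_A·a/J_AC = T_B·b/J_CB with T_A + T_B = T₀.
J_AC = 4.55×10^-6 m⁴, J_CB = 2.25×10^-6 m⁴, so T_A = T₀·(J_AC/a)/((J_AC/a)+(J_CB/b)) = 3490 N·m, T_B = 579.9 N·m.

3490 N·m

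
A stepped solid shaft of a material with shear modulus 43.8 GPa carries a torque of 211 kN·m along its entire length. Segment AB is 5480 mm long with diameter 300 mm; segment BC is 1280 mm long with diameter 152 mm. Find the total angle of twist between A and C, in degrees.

8.64°

J_AB = π(0.300)⁴/32 = 7.95×10^-4 m⁴; J_BC = π(0.152)⁴/32 = 5.24×10^-5 m⁴.
θ = (T/G)·Σ L_i/J_i = (211000/43.8×10⁹)·(5.48/7.95×10^-4 + 1.28/5.24×10^-5) = 0.1509 rad.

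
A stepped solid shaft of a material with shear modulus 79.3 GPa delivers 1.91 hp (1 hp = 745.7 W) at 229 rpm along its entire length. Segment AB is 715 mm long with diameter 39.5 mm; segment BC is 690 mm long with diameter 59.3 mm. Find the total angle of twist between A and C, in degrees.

ω = 2π·229/60 = 23.98 rad/s, so T = P/ω = 1.91×745.7 / 23.98 = 59.39 N·m.
J_AB = π(0.0395)⁴/32 = 2.39×10^-7 m⁴; J_BC = π(0.0593)⁴/32 = 1.21×10^-6 m⁴.
θ = (T/G)·Σ L_i/J_i = (59.39/79.3×10⁹)·(0.715/2.39×10^-7 + 0.690/1.21×10^-6) = 2.666×10^-3 rad.

0.153°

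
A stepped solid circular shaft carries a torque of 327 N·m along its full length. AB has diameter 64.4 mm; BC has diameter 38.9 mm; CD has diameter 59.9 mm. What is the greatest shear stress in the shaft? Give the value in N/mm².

Under the same torque, τ_max = 16T/(πd³) is largest where d is smallest — segment BC (d = 38.9 mm).
τ_max = 16·327.0/(π·(0.0389)³) = 2.829×10^7 Pa.

28.3 N/mm²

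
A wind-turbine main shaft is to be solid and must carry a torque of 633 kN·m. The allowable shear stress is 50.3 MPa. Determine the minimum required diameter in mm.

For a solid shaft τ_max = 16T/(πd³), so d = (16T/(π τ_allow))^(1/3) = (16·633000/(π·5.03×10^7))^(1/3) = 0.4002 m.

400 mm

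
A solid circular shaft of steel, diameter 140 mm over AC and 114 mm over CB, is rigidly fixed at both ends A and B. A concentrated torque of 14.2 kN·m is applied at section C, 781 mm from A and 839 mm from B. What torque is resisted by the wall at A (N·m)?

10100 N·m

Compatibility: T_A·a/J_AC = T_B·b/J_CB with T_A + T_B = T₀.
J_AC = 3.77×10^-5 m⁴, J_CB = 1.66×10^-5 m⁴, so T_A = T₀·(J_AC/a)/((J_AC/a)+(J_CB/b)) = 10080 N·m, T_B = 4124 N·m.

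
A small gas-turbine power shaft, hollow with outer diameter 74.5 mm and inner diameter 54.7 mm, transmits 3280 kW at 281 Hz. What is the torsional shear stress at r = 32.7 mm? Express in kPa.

28300 kPa

ω = 2π·281 = 1766 rad/s, so T = P/ω = 3280×10³ / 1766 = 1858 N·m.
J = π(d_o⁴ − d_i⁴)/32 = π(0.0745⁴ − 0.0547⁴)/32 = 2.145×10^-6 m⁴.
Shear stress varies linearly with radius: τ = T·r/J = 1858 × 0.0327 / 2.145×10^-6 = 2.832×10^7 Pa.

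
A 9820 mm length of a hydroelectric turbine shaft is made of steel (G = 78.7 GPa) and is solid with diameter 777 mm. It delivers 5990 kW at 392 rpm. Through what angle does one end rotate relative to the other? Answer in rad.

5.09e-4 rad

ω = 2π·392/60 = 41.05 rad/s, so T = P/ω = 5990×10³ / 41.05 = 145900 N·m.
J = πd⁴/32 = π(0.777)⁴/32 = 0.03578 m⁴.
θ = T·L/(G·J) = 145900 × 9.82 / (78.7×10⁹ × 0.03578) = 5.088×10^-4 rad.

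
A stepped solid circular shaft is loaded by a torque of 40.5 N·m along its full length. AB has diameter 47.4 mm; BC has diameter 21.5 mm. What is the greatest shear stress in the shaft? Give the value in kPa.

Under the same torque, τ_max = 16T/(πd³) is largest where d is smallest — segment BC (d = 21.5 mm).
τ_max = 16·40.50/(π·(0.0215)³) = 2.075×10^7 Pa.

20800 kPa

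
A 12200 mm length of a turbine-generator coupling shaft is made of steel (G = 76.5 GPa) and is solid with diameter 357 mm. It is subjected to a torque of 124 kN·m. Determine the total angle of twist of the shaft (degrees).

J = πd⁴/32 = π(0.357)⁴/32 = 1.595×10^-3 m⁴.
θ = T·L/(G·J) = 124000 × 12.2 / (76.5×10⁹ × 1.595×10^-3) = 0.01240 rad.

0.711°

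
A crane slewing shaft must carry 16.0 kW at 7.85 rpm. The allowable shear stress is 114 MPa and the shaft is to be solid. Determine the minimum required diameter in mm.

95.4 mm

ω = 2π·7.85/60 = 0.8221 rad/s, so T = P/ω = 16.0×10³ / 0.8221 = 19460 N·m.
For a solid shaft τ_max = 16T/(πd³), so d = (16T/(π τ_allow))^(1/3) = (16·19460/(π·1.14×10^8))^(1/3) = 0.09545 m.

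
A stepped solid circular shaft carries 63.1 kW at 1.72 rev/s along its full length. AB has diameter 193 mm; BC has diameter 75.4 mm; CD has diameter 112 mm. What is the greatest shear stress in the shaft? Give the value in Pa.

ω = 2π·1.72 = 10.81 rad/s, so T = P/ω = 63.1×10³ / 10.81 = 5839 N·m.
Under the same torque, τ_max = 16T/(πd³) is largest where d is smallest — segment BC (d = 75.4 mm).
τ_max = 16·5839/(π·(0.0754)³) = 6.937×10^7 Pa.

6.94e7 Pa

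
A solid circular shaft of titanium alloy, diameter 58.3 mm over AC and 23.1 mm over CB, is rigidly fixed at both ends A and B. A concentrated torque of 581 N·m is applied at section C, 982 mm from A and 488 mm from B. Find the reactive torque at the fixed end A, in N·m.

Compatibility: T_A·a/J_AC = T_B·b/J_CB with T_A + T_B = T₀.
J_AC = 1.13×10^-6 m⁴, J_CB = 2.80×10^-8 m⁴, so T_A = T₀·(J_AC/a)/((J_AC/a)+(J_CB/b)) = 553.5 N·m, T_B = 27.45 N·m.

554 N·m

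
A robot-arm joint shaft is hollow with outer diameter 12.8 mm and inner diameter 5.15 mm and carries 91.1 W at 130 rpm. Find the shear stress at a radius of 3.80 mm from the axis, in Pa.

9.91e6 Pa

ω = 2π·130/60 = 13.61 rad/s, so T = P/ω = 91.1 / 13.61 = 6.692 N·m.
J = π(d_o⁴ − d_i⁴)/32 = π(0.0128⁴ − 0.00515⁴)/32 = 2.566×10^-9 m⁴.
Shear stress varies linearly with radius: τ = T·r/J = 6.692 × 0.00380 / 2.566×10^-9 = 9.909×10^6 Pa.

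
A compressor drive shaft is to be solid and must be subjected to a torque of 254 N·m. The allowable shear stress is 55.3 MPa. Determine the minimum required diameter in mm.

28.6 mm

For a solid shaft τ_max = 16T/(πd³), so d = (16T/(π τ_allow))^(1/3) = (16·254.0/(π·5.53×10^7))^(1/3) = 0.02860 m.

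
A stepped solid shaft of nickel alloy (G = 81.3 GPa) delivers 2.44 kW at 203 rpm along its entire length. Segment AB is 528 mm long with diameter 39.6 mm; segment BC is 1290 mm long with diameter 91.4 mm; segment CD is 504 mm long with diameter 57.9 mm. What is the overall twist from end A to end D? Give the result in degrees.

ω = 2π·203/60 = 21.26 rad/s, so T = P/ω = 2.44×10³ / 21.26 = 114.8 N·m.
J_AB = π(0.0396)⁴/32 = 2.41×10^-7 m⁴; J_BC = π(0.0914)⁴/32 = 6.85×10^-6 m⁴; J_CD = π(0.0579)⁴/32 = 1.10×10^-6 m⁴.
θ = (T/G)·Σ L_i/J_i = (114.8/81.3×10⁹)·(0.528/2.41×10^-7 + 1.29/6.85×10^-6 + 0.504/1.10×10^-6) = 3.998×10^-3 rad.

0.229°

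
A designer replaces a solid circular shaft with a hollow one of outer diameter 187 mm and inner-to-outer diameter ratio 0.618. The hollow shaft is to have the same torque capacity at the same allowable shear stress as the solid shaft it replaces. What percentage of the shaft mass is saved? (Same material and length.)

Equal τ_max and T ⇒ the solid shaft needs d_s³ = d_o³(1−k⁴), so d_s = 187·(1−0.618⁴)^(1/3) = 177.4 mm.
Area ratio A_h/A_s = d_o²(1−k²)/d_s² = (1−k²)/(1−k⁴)^(2/3) = 0.6866.
Mass saving = 1 − 0.6866 = 31.3 %.

31.3 %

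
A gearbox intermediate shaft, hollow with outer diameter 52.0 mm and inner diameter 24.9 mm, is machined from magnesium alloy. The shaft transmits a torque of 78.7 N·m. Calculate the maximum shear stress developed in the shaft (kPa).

J = π(d_o⁴ − d_i⁴)/32 = π(0.0520⁴ − 0.0249⁴)/32 = 6.801×10^-7 m⁴.
τ_max = T·r/J = 78.70 × 0.0260 / 6.801×10^-7 = 3.009×10^6 Pa.

3010 kPa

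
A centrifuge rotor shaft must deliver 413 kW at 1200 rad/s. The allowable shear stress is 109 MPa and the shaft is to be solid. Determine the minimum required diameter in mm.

ω = 1200 rad/s, so T = P/ω = 413×10³ / 1200 = 344.2 N·m.
For a solid shaft τ_max = 16T/(πd³), so d = (16T/(π τ_allow))^(1/3) = (16·344.2/(π·1.09×10^8))^(1/3) = 0.02524 m.

25.2 mm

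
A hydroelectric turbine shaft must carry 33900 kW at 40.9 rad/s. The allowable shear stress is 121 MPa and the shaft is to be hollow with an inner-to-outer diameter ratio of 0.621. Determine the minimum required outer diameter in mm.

345 mm

ω = 40.9 rad/s, so T = P/ω = 33900×10³ / 40.90 = 828900 N·m.
For a hollow shaft with d_i/d_o = 0.621: τ_max = 16T/(π d_o³ (1−k⁴)), so d_o = [16T/(π τ_allow (1−k⁴))]^(1/3) = [16·828900/(π·1.21×10^8·0.8513)]^(1/3) = 0.3448 m.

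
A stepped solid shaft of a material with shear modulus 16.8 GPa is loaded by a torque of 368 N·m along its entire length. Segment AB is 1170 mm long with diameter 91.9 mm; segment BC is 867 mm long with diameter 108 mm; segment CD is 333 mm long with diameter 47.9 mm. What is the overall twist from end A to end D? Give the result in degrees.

1.10°

J_AB = π(0.0919)⁴/32 = 7.00×10^-6 m⁴; J_BC = π(0.108)⁴/32 = 1.34×10^-5 m⁴; J_CD = π(0.0479)⁴/32 = 5.17×10^-7 m⁴.
θ = (T/G)·Σ L_i/J_i = (368.0/16.8×10⁹)·(1.17/7.00×10^-6 + 0.867/1.34×10^-5 + 0.333/5.17×10^-7) = 0.01920 rad.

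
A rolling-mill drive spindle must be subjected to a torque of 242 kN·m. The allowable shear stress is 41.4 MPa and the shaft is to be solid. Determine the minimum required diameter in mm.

For a solid shaft τ_max = 16T/(πd³), so d = (16T/(π τ_allow))^(1/3) = (16·242000/(π·4.14×10^7))^(1/3) = 0.3099 m.

310 mm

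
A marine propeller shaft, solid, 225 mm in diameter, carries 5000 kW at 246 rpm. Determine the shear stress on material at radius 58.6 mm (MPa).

ω = 2π·246/60 = 25.76 rad/s, so T = P/ω = 5000×10³ / 25.76 = 194100 N·m.
J = πd⁴/32 = π(0.225)⁴/32 = 2.516×10^-4 m⁴.
Shear stress varies linearly with radius: τ = T·r/J = 194100 × 0.0586 / 2.516×10^-4 = 4.520×10^7 Pa.

45.2 MPa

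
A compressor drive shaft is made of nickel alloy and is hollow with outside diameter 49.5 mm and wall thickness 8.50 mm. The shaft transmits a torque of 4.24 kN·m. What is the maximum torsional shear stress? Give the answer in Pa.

J = π(d_o⁴ − d_i⁴)/32 = π(0.0495⁴ − 0.0325⁴)/32 = 4.799×10^-7 m⁴.
τ_max = T·r/J = 4240 × 0.0248 / 4.799×10^-7 = 2.187×10^8 Pa.

2.19e8 Pa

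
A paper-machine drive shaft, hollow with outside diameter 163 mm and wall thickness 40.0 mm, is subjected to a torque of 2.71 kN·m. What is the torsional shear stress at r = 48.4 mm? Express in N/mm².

2.03 N/mm²

J = π(d_o⁴ − d_i⁴)/32 = π(0.163⁴ − 0.0830⁴)/32 = 6.464×10^-5 m⁴.
Shear stress varies linearly with radius: τ = T·r/J = 2710 × 0.0484 / 6.464×10^-5 = 2.029×10^6 Pa.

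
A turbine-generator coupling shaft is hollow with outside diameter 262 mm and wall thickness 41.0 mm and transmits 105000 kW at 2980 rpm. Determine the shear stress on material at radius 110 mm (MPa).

103 MPa

ω = 2π·2980/60 = 312.1 rad/s, so T = P/ω = 105000×10³ / 312.1 = 336500 N·m.
J = π(d_o⁴ − d_i⁴)/32 = π(0.262⁴ − 0.180⁴)/32 = 3.595×10^-4 m⁴.
Shear stress varies linearly with radius: τ = T·r/J = 336500 × 0.110 / 3.595×10^-4 = 1.029×10^8 Pa.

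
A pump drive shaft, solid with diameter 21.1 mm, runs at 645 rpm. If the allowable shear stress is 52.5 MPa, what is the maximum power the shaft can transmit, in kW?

J = πd⁴/32 = π(0.0211)⁴/32 = 1.946×10^-8 m⁴.
T_max = τ_allow·J/r = 5.25×10^7 × 1.946×10^-8 / 0.0106 = 96.84 N·m.
ω = 2π·645/60 = 67.54 rad/s, so P_max = T_max·ω = 6541 W.

6.54 kW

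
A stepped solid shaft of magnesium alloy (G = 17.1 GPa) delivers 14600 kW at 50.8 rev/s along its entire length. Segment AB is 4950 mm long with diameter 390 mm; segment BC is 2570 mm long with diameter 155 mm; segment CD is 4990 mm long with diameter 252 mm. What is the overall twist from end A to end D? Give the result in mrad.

161 mrad

ω = 2π·50.8 = 319.2 rad/s, so T = P/ω = 14600×10³ / 319.2 = 45740 N·m.
J_AB = π(0.390)⁴/32 = 2.27×10^-3 m⁴; J_BC = π(0.155)⁴/32 = 5.67×10^-5 m⁴; J_CD = π(0.252)⁴/32 = 3.96×10^-4 m⁴.
θ = (T/G)·Σ L_i/J_i = (45740/17.1×10⁹)·(4.95/2.27×10^-3 + 2.57/5.67×10^-5 + 4.99/3.96×10^-4) = 0.1609 rad.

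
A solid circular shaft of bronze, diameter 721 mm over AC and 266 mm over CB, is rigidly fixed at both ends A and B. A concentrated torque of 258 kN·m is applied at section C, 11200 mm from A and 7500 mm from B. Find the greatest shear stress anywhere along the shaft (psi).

495 psi

Compatibility: T_A·a/J_AC = T_B·b/J_CB with T_A + T_B = T₀.
J_AC = 0.0265 m⁴, J_CB = 4.92×10^-4 m⁴, so T_A = T₀·(J_AC/a)/((J_AC/a)+(J_CB/b)) = 251100 N·m, T_B = 6946 N·m.
τ in each portion: τ_AC = 3.41×10^6 Pa, τ_CB = 1.88×10^6 Pa; maximum is in AC.
τ_max = T_AC·r/J = 251100·0.360/0.0265 = 3.411×10^6 Pa.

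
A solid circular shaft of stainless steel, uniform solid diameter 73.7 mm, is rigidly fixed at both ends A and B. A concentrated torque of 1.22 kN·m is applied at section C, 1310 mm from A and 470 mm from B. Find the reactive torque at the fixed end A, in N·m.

With uniform GJ and both ends fixed, compatibility θ_AC = θ_CB gives T_A·a = T_B·b, together with T_A + T_B = T₀.
T_A = T₀·b/(a+b) = 1220·470/1780 = 322.1 N·m; T_B = 897.9 N·m.

322 N·m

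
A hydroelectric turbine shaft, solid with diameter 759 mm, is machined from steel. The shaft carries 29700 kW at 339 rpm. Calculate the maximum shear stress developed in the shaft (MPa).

ω = 2π·339/60 = 35.50 rad/s, so T = P/ω = 29700×10³ / 35.50 = 836600 N·m.
J = πd⁴/32 = π(0.759)⁴/32 = 0.03258 m⁴.
τ_max = T·r/J = 836600 × 0.380 / 0.03258 = 9.745×10^6 Pa.

9.74 MPa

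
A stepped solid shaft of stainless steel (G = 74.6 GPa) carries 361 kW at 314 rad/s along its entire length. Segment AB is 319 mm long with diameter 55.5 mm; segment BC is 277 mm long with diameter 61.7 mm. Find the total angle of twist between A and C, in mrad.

ω = 314 rad/s, so T = P/ω = 361×10³ / 314.0 = 1150 N·m.
J_AB = π(0.0555)⁴/32 = 9.31×10^-7 m⁴; J_BC = π(0.0617)⁴/32 = 1.42×10^-6 m⁴.
θ = (T/G)·Σ L_i/J_i = (1150/74.6×10⁹)·(0.319/9.31×10^-7 + 0.277/1.42×10^-6) = 8.278×10^-3 rad.

8.28 mrad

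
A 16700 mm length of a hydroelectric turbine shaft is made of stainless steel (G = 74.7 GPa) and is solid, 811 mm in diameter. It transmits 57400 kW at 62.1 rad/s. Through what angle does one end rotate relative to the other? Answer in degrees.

0.279°

ω = 62.1 rad/s, so T = P/ω = 57400×10³ / 62.10 = 924300 N·m.
J = πd⁴/32 = π(0.811)⁴/32 = 0.04247 m⁴.
θ = T·L/(G·J) = 924300 × 16.7 / (74.7×10⁹ × 0.04247) = 4.866×10^-3 rad.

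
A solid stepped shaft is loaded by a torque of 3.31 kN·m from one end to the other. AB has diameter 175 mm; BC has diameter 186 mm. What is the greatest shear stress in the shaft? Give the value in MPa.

Under the same torque, τ_max = 16T/(πd³) is largest where d is smallest — segment AB (d = 175 mm).
τ_max = 16·3310/(π·(0.175)³) = 3.145×10^6 Pa.

3.15 MPa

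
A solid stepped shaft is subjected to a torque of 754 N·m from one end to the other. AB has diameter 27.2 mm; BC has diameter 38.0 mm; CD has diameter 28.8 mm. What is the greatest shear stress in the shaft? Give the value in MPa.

Under the same torque, τ_max = 16T/(πd³) is largest where d is smallest — segment AB (d = 27.2 mm).
τ_max = 16·754.0/(π·(0.0272)³) = 1.908×10^8 Pa.

191 MPa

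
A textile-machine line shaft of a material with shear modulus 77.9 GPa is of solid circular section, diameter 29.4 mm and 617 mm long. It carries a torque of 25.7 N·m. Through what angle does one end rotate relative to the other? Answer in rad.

J = πd⁴/32 = π(0.0294)⁴/32 = 7.335×10^-8 m⁴.
θ = T·L/(G·J) = 25.70 × 0.617 / (77.9×10⁹ × 7.335×10^-8) = 2.775×10^-3 rad.

0.00278 rad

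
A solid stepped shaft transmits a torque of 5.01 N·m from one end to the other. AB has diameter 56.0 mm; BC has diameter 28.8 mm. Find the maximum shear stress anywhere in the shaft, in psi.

155 psi

Under the same torque, τ_max = 16T/(πd³) is largest where d is smallest — segment BC (d = 28.8 mm).
τ_max = 16·5.010/(π·(0.0288)³) = 1.068×10^6 Pa.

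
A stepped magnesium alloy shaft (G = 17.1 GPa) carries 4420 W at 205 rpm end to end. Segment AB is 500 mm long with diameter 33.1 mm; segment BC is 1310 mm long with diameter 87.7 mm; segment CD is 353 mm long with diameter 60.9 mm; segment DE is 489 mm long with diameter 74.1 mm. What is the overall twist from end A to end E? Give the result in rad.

ω = 2π·205/60 = 21.47 rad/s, so T = P/ω = 4420 / 21.47 = 205.9 N·m.
J_AB = π(0.0331)⁴/32 = 1.18×10^-7 m⁴; J_BC = π(0.0877)⁴/32 = 5.81×10^-6 m⁴; J_CD = π(0.0609)⁴/32 = 1.35×10^-6 m⁴; J_DE = π(0.0741)⁴/32 = 2.96×10^-6 m⁴.
θ = (T/G)·Σ L_i/J_i = (205.9/17.1×10⁹)·(0.500/1.18×10^-7 + 1.31/5.81×10^-6 + 0.353/1.35×10^-6 + 0.489/2.96×10^-6) = 0.05894 rad.

0.0589 rad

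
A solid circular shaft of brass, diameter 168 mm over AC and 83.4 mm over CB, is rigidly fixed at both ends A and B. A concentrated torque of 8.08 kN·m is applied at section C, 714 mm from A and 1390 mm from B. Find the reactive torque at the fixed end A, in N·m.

7840 N·m

Compatibility: T_A·a/J_AC = T_B·b/J_CB with T_A + T_B = T₀.
J_AC = 7.82×10^-5 m⁴, J_CB = 4.75×10^-6 m⁴, so T_A = T₀·(J_AC/a)/((J_AC/a)+(J_CB/b)) = 7836 N·m, T_B = 244.4 N·m.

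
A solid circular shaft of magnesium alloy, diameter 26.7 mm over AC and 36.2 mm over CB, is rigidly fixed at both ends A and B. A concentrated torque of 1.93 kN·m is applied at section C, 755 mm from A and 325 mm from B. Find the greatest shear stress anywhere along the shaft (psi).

Compatibility: T_A·a/J_AC = T_B·b/J_CB with T_A + T_B = T₀.
J_AC = 4.99×10^-8 m⁴, J_CB = 1.69×10^-7 m⁴, so T_A = T₀·(J_AC/a)/((J_AC/a)+(J_CB/b)) = 218.1 N·m, T_B = 1712 N·m.
τ in each portion: τ_AC = 5.84×10^7 Pa, τ_CB = 1.84×10^8 Pa; maximum is in CB.
τ_max = T_CB·r/J = 1712·0.0181/1.69×10^-7 = 1.838×10^8 Pa.

26700 psi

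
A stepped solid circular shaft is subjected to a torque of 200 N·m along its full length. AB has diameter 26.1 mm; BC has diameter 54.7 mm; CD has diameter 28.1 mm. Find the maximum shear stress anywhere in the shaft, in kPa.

57300 kPa

Under the same torque, τ_max = 16T/(πd³) is largest where d is smallest — segment AB (d = 26.1 mm).
τ_max = 16·200.0/(π·(0.0261)³) = 5.729×10^7 Pa.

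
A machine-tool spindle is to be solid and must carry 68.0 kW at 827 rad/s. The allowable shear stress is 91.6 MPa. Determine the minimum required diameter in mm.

16.6 mm

ω = 827 rad/s, so T = P/ω = 68.0×10³ / 827.0 = 82.22 N·m.
For a solid shaft τ_max = 16T/(πd³), so d = (16T/(π τ_allow))^(1/3) = (16·82.22/(π·9.16×10^7))^(1/3) = 0.01660 m.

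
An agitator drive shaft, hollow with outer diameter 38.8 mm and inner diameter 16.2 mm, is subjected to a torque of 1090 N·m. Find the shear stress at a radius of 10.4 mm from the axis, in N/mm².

52.5 N/mm²

J = π(d_o⁴ − d_i⁴)/32 = π(0.0388⁴ − 0.0162⁴)/32 = 2.157×10^-7 m⁴.
Shear stress varies linearly with radius: τ = T·r/J = 1090 × 0.0104 / 2.157×10^-7 = 5.255×10^7 Pa.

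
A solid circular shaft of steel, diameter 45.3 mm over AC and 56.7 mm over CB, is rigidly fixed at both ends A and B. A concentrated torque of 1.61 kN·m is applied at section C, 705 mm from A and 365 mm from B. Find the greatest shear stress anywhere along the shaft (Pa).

Compatibility: T_A·a/J_AC = T_B·b/J_CB with T_A + T_B = T₀.
J_AC = 4.13×10^-7 m⁴, J_CB = 1.01×10^-6 m⁴, so T_A = T₀·(J_AC/a)/((J_AC/a)+(J_CB/b)) = 280.5 N·m, T_B = 1330 N·m.
τ in each portion: τ_AC = 1.54×10^7 Pa, τ_CB = 3.71×10^7 Pa; maximum is in CB.
τ_max = T_CB·r/J = 1330·0.0284/1.01×10^-6 = 3.715×10^7 Pa.

3.71e7 Pa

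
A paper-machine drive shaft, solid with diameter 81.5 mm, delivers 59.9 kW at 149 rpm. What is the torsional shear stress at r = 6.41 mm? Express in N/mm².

ω = 2π·149/60 = 15.60 rad/s, so T = P/ω = 59.9×10³ / 15.60 = 3839 N·m.
J = πd⁴/32 = π(0.0815)⁴/32 = 4.331×10^-6 m⁴.
Shear stress varies linearly with radius: τ = T·r/J = 3839 × 0.00641 / 4.331×10^-6 = 5.681×10^6 Pa.

5.68 N/mm²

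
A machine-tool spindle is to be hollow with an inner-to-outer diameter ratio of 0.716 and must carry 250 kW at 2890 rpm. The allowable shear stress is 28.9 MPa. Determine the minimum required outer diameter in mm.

ω = 2π·2890/60 = 302.6 rad/s, so T = P/ω = 250×10³ / 302.6 = 826.1 N·m.
For a hollow shaft with d_i/d_o = 0.716: τ_max = 16T/(π d_o³ (1−k⁴)), so d_o = [16T/(π τ_allow (1−k⁴))]^(1/3) = [16·826.1/(π·2.89×10^7·0.7372)]^(1/3) = 0.05823 m.

58.2 mm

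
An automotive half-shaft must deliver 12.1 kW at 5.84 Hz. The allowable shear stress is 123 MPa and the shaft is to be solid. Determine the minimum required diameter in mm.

ω = 2π·5.84 = 36.69 rad/s, so T = P/ω = 12.1×10³ / 36.69 = 329.8 N·m.
For a solid shaft τ_max = 16T/(πd³), so d = (16T/(π τ_allow))^(1/3) = (16·329.8/(π·1.23×10^8))^(1/3) = 0.02390 m.

23.9 mm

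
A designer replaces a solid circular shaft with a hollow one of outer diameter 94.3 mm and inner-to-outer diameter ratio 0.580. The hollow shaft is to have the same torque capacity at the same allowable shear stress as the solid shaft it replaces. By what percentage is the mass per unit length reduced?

Equal τ_max and T ⇒ the solid shaft needs d_s³ = d_o³(1−k⁴), so d_s = 94.3·(1−0.580⁴)^(1/3) = 90.60 mm.
Area ratio A_h/A_s = d_o²(1−k²)/d_s² = (1−k²)/(1−k⁴)^(2/3) = 0.7189.
Mass saving = 1 − 0.7189 = 28.1 %.

28.1 %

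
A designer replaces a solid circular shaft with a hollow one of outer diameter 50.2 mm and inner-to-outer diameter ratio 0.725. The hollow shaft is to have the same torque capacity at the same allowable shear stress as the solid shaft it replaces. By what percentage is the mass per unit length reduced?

Equal τ_max and T ⇒ the solid shaft needs d_s³ = d_o³(1−k⁴), so d_s = 50.2·(1−0.725⁴)^(1/3) = 45.07 mm.
Area ratio A_h/A_s = d_o²(1−k²)/d_s² = (1−k²)/(1−k⁴)^(2/3) = 0.5885.
Mass saving = 1 − 0.5885 = 41.2 %.

41.2 %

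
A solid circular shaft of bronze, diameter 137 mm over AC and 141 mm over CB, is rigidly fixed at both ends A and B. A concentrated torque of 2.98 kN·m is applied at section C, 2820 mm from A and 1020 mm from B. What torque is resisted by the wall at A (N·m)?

Compatibility: T_A·a/J_AC = T_B·b/J_CB with T_A + T_B = T₀.
J_AC = 3.46×10^-5 m⁴, J_CB = 3.88×10^-5 m⁴, so T_A = T₀·(J_AC/a)/((J_AC/a)+(J_CB/b)) = 726.5 N·m, T_B = 2254 N·m.

726 N·m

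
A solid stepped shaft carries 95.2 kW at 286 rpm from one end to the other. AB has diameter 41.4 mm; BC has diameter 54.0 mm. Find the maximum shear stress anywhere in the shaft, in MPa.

228 MPa

ω = 2π·286/60 = 29.95 rad/s, so T = P/ω = 95.2×10³ / 29.95 = 3179 N·m.
Under the same torque, τ_max = 16T/(πd³) is largest where d is smallest — segment AB (d = 41.4 mm).
τ_max = 16·3179/(π·(0.0414)³) = 2.281×10^8 Pa.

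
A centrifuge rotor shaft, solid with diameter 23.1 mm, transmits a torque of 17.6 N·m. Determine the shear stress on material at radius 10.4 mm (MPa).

6.55 MPa

J = πd⁴/32 = π(0.0231)⁴/32 = 2.795×10^-8 m⁴.
Shear stress varies linearly with radius: τ = T·r/J = 17.60 × 0.0104 / 2.795×10^-8 = 6.548×10^6 Pa.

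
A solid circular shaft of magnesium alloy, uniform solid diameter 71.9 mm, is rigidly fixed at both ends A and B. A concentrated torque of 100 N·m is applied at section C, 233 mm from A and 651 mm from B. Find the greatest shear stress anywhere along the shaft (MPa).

1.01 MPa

With uniform GJ and both ends fixed, compatibility θ_AC = θ_CB gives T_A·a = T_B·b, together with T_A + T_B = T₀.
T_A = T₀·b/(a+b) = 100.0·651/884.0 = 73.64 N·m; T_B = 26.36 N·m.
τ in each portion: τ_AC = 1.01×10^6 Pa, τ_CB = 3.61×10^5 Pa; maximum is in AC.
τ_max = T_AC·r/J = 73.64·0.0360/2.62×10^-6 = 1.009×10^6 Pa.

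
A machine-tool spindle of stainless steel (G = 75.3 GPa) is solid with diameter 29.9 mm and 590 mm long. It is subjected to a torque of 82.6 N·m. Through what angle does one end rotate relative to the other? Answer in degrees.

0.473°

J = πd⁴/32 = π(0.0299)⁴/32 = 7.847×10^-8 m⁴.
θ = T·L/(G·J) = 82.60 × 0.590 / (75.3×10⁹ × 7.847×10^-8) = 8.248×10^-3 rad.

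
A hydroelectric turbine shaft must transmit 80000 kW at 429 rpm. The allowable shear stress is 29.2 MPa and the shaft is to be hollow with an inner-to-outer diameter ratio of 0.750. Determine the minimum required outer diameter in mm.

ω = 2π·429/60 = 44.92 rad/s, so T = P/ω = 80000×10³ / 44.92 = 1.781e6 N·m.
For a hollow shaft with d_i/d_o = 0.750: τ_max = 16T/(π d_o³ (1−k⁴)), so d_o = [16T/(π τ_allow (1−k⁴))]^(1/3) = [16·1.781e6/(π·2.92×10^7·0.6836)]^(1/3) = 0.7688 m.

769 mm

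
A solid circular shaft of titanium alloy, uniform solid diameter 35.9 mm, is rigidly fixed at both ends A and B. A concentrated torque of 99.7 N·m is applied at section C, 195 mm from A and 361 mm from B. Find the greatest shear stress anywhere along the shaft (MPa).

With uniform GJ and both ends fixed, compatibility θ_AC = θ_CB gives T_A·a = T_B·b, together with T_A + T_B = T₀.
T_A = T₀·b/(a+b) = 99.70·361/556.0 = 64.73 N·m; T_B = 34.97 N·m.
τ in each portion: τ_AC = 7.13×10^6 Pa, τ_CB = 3.85×10^6 Pa; maximum is in AC.
τ_max = T_AC·r/J = 64.73·0.0180/1.63×10^-7 = 7.125×10^6 Pa.

7.13 MPa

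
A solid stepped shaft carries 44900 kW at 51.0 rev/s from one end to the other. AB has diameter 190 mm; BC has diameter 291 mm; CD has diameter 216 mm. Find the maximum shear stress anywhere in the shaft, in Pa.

1.04e8 Pa

ω = 2π·51.0 = 320.4 rad/s, so T = P/ω = 44900×10³ / 320.4 = 140100 N·m.
Under the same torque, τ_max = 16T/(πd³) is largest where d is smallest — segment AB (d = 190 mm).
τ_max = 16·140100/(π·(0.190)³) = 1.040×10^8 Pa.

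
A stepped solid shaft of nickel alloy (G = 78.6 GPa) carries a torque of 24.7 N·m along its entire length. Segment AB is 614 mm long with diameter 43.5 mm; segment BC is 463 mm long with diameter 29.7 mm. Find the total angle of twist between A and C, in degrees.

0.141°

J_AB = π(0.0435)⁴/32 = 3.52×10^-7 m⁴; J_BC = π(0.0297)⁴/32 = 7.64×10^-8 m⁴.
θ = (T/G)·Σ L_i/J_i = (24.70/78.6×10⁹)·(0.614/3.52×10^-7 + 0.463/7.64×10^-8) = 2.454×10^-3 rad.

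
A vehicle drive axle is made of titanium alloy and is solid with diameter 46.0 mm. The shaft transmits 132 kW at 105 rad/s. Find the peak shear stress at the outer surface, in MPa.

ω = 105 rad/s, so T = P/ω = 132×10³ / 105.0 = 1257 N·m.
J = πd⁴/32 = π(0.0460)⁴/32 = 4.396×10^-7 m⁴.
τ_max = T·r/J = 1257 × 0.0230 / 4.396×10^-7 = 6.578×10^7 Pa.

65.8 MPa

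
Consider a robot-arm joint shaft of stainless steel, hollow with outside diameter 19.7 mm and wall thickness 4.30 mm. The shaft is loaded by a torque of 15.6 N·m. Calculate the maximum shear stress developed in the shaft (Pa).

1.16e7 Pa

J = π(d_o⁴ − d_i⁴)/32 = π(0.0197⁴ − 0.0111⁴)/32 = 1.330×10^-8 m⁴.
τ_max = T·r/J = 15.60 × 0.00985 / 1.330×10^-8 = 1.156×10^7 Pa.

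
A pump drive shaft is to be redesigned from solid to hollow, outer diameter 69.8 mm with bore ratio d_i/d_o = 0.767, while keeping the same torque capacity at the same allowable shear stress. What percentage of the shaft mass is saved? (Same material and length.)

45.4 %

Equal τ_max and T ⇒ the solid shaft needs d_s³ = d_o³(1−k⁴), so d_s = 69.8·(1−0.767⁴)^(1/3) = 60.58 mm.
Area ratio A_h/A_s = d_o²(1−k²)/d_s² = (1−k²)/(1−k⁴)^(2/3) = 0.5465.
Mass saving = 1 − 0.5465 = 45.4 %.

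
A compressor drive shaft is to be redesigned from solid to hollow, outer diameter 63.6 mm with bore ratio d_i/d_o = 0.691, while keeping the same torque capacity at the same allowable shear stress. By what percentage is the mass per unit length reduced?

Equal τ_max and T ⇒ the solid shaft needs d_s³ = d_o³(1−k⁴), so d_s = 63.6·(1−0.691⁴)^(1/3) = 58.34 mm.
Area ratio A_h/A_s = d_o²(1−k²)/d_s² = (1−k²)/(1−k⁴)^(2/3) = 0.6209.
Mass saving = 1 − 0.6209 = 37.9 %.

37.9 %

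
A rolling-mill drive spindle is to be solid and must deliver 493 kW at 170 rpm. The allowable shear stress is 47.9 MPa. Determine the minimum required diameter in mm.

143 mm

ω = 2π·170/60 = 17.80 rad/s, so T = P/ω = 493×10³ / 17.80 = 27690 N·m.
For a solid shaft τ_max = 16T/(πd³), so d = (16T/(π τ_allow))^(1/3) = (16·27690/(π·4.79×10^7))^(1/3) = 0.1433 m.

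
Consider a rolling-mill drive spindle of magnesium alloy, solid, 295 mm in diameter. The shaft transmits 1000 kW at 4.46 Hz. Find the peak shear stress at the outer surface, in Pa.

ω = 2π·4.46 = 28.02 rad/s, so T = P/ω = 1000×10³ / 28.02 = 35680 N·m.
J = πd⁴/32 = π(0.295)⁴/32 = 7.435×10^-4 m⁴.
τ_max = T·r/J = 35680 × 0.147 / 7.435×10^-4 = 7.079×10^6 Pa.

7.08e6 Pa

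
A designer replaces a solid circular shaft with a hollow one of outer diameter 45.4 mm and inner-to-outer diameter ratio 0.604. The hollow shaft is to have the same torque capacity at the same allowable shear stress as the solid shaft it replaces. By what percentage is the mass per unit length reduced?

Equal τ_max and T ⇒ the solid shaft needs d_s³ = d_o³(1−k⁴), so d_s = 45.4·(1−0.604⁴)^(1/3) = 43.29 mm.
Area ratio A_h/A_s = d_o²(1−k²)/d_s² = (1−k²)/(1−k⁴)^(2/3) = 0.6986.
Mass saving = 1 − 0.6986 = 30.1 %.

30.1 %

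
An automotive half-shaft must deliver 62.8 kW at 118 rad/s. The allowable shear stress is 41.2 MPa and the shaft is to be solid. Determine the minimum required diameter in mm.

ω = 118 rad/s, so T = P/ω = 62.8×10³ / 118.0 = 532.2 N·m.
For a solid shaft τ_max = 16T/(πd³), so d = (16T/(π τ_allow))^(1/3) = (16·532.2/(π·4.12×10^7))^(1/3) = 0.04037 m.

40.4 mm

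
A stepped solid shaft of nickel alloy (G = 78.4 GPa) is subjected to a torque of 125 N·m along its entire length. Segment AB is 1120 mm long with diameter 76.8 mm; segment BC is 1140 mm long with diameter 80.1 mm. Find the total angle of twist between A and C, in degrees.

0.0557°

J_AB = π(0.0768)⁴/32 = 3.42×10^-6 m⁴; J_BC = π(0.0801)⁴/32 = 4.04×10^-6 m⁴.
θ = (T/G)·Σ L_i/J_i = (125.0/78.4×10⁹)·(1.12/3.42×10^-6 + 1.14/4.04×10^-6) = 9.726×10^-4 rad.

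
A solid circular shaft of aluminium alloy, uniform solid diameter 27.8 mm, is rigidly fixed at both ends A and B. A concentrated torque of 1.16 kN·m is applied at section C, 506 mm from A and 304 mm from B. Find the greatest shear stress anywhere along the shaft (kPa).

With uniform GJ and both ends fixed, compatibility θ_AC = θ_CB gives T_A·a = T_B·b, together with T_A + T_B = T₀.
T_A = T₀·b/(a+b) = 1160·304/810.0 = 435.4 N·m; T_B = 724.6 N·m.
τ in each portion: τ_AC = 1.03×10^8 Pa, τ_CB = 1.72×10^8 Pa; maximum is in CB.
τ_max = T_CB·r/J = 724.6·0.0139/5.86×10^-8 = 1.718×10^8 Pa.

172000 kPa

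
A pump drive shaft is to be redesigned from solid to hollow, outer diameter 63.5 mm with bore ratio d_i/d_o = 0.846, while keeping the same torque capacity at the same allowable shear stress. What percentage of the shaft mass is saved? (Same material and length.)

Equal τ_max and T ⇒ the solid shaft needs d_s³ = d_o³(1−k⁴), so d_s = 63.5·(1−0.846⁴)^(1/3) = 49.98 mm.
Area ratio A_h/A_s = d_o²(1−k²)/d_s² = (1−k²)/(1−k⁴)^(2/3) = 0.4588.
Mass saving = 1 − 0.4588 = 54.1 %.

54.1 %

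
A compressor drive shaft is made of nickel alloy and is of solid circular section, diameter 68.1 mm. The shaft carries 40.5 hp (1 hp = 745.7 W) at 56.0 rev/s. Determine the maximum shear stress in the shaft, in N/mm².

1.38 N/mm²

ω = 2π·56.0 = 351.9 rad/s, so T = P/ω = 40.5×745.7 / 351.9 = 85.83 N·m.
J = πd⁴/32 = π(0.0681)⁴/32 = 2.111×10^-6 m⁴.
τ_max = T·r/J = 85.83 × 0.0340 / 2.111×10^-6 = 1.384×10^6 Pa.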